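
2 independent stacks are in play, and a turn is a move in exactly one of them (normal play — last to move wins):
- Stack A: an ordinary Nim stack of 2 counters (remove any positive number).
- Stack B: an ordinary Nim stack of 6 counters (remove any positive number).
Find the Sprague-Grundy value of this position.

Stack A is a plain Nim stack of size 2, so its Grundy value is 2.
Stack B is a plain Nim stack of size 6, so its Grundy value is 6.
The value of a disjunctive sum is the nim-sum of the parts.
Combined value = 2 ⊕ 6 = 4.

4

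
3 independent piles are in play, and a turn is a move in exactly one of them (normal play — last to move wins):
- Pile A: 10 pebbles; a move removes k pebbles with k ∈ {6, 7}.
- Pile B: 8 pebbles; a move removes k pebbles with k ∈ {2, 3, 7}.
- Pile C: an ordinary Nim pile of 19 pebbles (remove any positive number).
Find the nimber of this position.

19

Grundy values for pile A (subtraction set {6, 7}):
k:     0  1  2  3  4  5  6  7  8  9 10
g(k):  0  0  0  0  0  0  1  1  1  1  1
So g(10) = 1.
Grundy values for pile B (subtraction set {2, 3, 7}):
g(0) = mex{} = 0
g(1) = mex{} = 0
g(2) = mex{0} = 1
g(3) = mex{0} = 1
g(4) = mex{0,1} = 2
g(5) = mex{1} = 0
g(6) = mex{1,2} = 0
g(7) = mex{0,2} = 1
g(8) = mex{0} = 1
So g(8) = 1.
Pile C is a plain Nim pile of size 19, so its Grundy value is 19.
The value of a disjunctive sum is the nim-sum of the parts.
Combined value = 1 ⊕ 1 ⊕ 19 = 19.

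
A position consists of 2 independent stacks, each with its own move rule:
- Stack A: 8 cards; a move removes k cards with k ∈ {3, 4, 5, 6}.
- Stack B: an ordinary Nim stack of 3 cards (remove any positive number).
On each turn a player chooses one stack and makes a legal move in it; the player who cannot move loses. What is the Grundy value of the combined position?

1

For stack A, compute g(0), g(1), … with moves {3, 4, 5, 6}:
k:     0  1  2  3  4  5  6  7  8
g(k):  0  0  0  1  1  1  2  2  2
So g(8) = 2.
Stack B is a plain Nim stack of size 3, so its Grundy value is 3.
By the Sprague-Grundy theorem, the Grundy value of a sum of independent games is the XOR of the component values.
Combined value = 2 XOR 3 = 1.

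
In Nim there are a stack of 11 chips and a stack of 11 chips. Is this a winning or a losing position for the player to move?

Losing position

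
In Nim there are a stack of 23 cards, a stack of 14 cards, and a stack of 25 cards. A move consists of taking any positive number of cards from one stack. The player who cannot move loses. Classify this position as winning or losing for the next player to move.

Nim-sum: 23 XOR 14 XOR 25 = 0.
The nim-sum is 0, so this is a P-position: the player to move is in a losing position under optimal play.

Losing position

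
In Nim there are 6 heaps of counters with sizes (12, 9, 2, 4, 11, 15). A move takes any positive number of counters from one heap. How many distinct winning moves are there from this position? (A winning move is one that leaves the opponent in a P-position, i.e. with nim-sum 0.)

3

Compute the nim-sum pairwise:
12 ⊕ 9 = 5
5 ⊕ 2 = 7
7 ⊕ 4 = 3
3 ⊕ 11 = 8
8 ⊕ 15 = 7
The overall nim-sum is X = 7. A heap of size p has a winning move iff p XOR X < p (reduce it to p XOR X).
  12: 12 XOR 7 = 11 < 12 — winning move (to 11).
  9: 9 XOR 7 = 14 ≥ 9 — no move.
  2: 2 XOR 7 = 5 ≥ 2 — no move.
  4: 4 XOR 7 = 3 < 4 — winning move (to 3).
  11: 11 XOR 7 = 12 ≥ 11 — no move.
  15: 15 XOR 7 = 8 < 15 — winning move (to 8).
That gives 3 winning moves.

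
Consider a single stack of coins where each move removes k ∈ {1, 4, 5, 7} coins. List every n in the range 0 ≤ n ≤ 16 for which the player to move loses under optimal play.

0, 2, 8, 10, 16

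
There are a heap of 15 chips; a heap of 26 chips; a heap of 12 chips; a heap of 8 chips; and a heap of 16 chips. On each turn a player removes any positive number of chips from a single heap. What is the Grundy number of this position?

Nim-sum: 15 ⊕ 26 ⊕ 12 ⊕ 8 ⊕ 16 = 1.

1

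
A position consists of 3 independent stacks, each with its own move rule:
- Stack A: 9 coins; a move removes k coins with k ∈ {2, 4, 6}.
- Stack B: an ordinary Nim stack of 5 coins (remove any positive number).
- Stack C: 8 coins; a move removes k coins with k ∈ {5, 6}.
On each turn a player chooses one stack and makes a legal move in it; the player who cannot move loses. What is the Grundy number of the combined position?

Build the Grundy sequence for stack A with g(k) = mex{g(k−s) : s ∈ {2, 4, 6}, s ≤ k}:
k:     0  1  2  3  4  5  6  7  8  9
g(k):  0  0  1  1  2  2  3  3  0  0
So g(9) = 0.
Stack B is a plain Nim stack of size 5, so its Grundy value is 5.
Build the Grundy sequence for stack C with g(k) = mex{g(k−s) : s ∈ {5, 6}, s ≤ k}:
g(0) = mex{} = 0
g(1) = mex{} = 0
g(2) = mex{} = 0
g(3) = mex{} = 0
g(4) = mex{} = 0
g(5) = mex{0} = 1
g(6) = mex{0} = 1
g(7) = mex{0} = 1
g(8) = mex{0} = 1
So g(8) = 1.
By the Sprague-Grundy theorem, the Grundy value of a sum of independent games is the XOR of the component values.
Combined value = 0 XOR 5 XOR 1 = 4.

4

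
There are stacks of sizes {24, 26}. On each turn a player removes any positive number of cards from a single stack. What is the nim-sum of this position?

2

Compute the nim-sum pairwise:
24 ^ 26 = 2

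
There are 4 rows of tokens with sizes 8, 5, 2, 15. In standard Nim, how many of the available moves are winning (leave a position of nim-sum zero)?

0

Nim-sum: 8 ^ 5 ^ 2 ^ 15 = 0.
The nim-sum is already 0, so every move leaves a nonzero nim-sum — there are no winning moves.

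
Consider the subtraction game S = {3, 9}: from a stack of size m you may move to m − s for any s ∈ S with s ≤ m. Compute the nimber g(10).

Compute g(0), g(1), … for moves {3, 9}:
k:     0  1  2  3  4  5  6  7  8  9 10
g(k):  0  0  0  1  1  1  0  0  0  1  1
So g(10) = 1.

1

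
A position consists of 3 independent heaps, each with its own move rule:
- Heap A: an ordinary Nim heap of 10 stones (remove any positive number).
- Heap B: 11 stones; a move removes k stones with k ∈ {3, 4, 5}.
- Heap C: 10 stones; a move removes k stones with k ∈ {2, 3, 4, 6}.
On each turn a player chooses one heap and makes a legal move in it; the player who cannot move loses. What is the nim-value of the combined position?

Heap A is a plain Nim heap of size 10, so its Grundy value is 10.
Build the Grundy sequence for heap B with g(k) = mex{g(k−s) : s ∈ {3, 4, 5}, s ≤ k}:
k:     0  1  2  3  4  5  6  7  8  9 10 11
g(k):  0  0  0  1  1  1  2  2  0  0  0  1
So g(11) = 1.
Build the Grundy sequence for heap C with g(k) = mex{g(k−s) : s ∈ {2, 3, 4, 6}, s ≤ k}:
g(0) = mex{} = 0
g(1) = mex{} = 0
g(2) = mex{0} = 1
g(3) = mex{0} = 1
g(4) = mex{0,1} = 2
g(5) = mex{0,1} = 2
g(6) = mex{0,1,2} = 3
g(7) = mex{0,1,2} = 3
g(8) = mex{1,2,3} = 0
g(9) = mex{1,2,3} = 0
g(10) = mex{0,2,3} = 1
So g(10) = 1.
By the Sprague-Grundy theorem, the Grundy value of a sum of independent games is the XOR of the component values.
Combined value = 10 XOR 1 XOR 1 = 10.

10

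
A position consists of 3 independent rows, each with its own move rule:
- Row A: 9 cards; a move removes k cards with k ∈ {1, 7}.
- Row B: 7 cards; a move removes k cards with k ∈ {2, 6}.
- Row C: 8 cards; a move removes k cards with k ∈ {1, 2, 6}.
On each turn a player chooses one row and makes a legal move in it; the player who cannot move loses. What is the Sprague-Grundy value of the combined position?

Build the Grundy sequence for row A with g(k) = mex{g(k−s) : s ∈ {1, 7}, s ≤ k}:
g(0) = mex{} = 0
g(1) = mex{0} = 1
g(2) = mex{1} = 0
g(3) = mex{0} = 1
g(4) = mex{1} = 0
g(5) = mex{0} = 1
g(6) = mex{1} = 0
g(7) = mex{0} = 1
g(8) = mex{1} = 0
g(9) = mex{0} = 1
So g(9) = 1.
Build the Grundy sequence for row B with g(k) = mex{g(k−s) : s ∈ {2, 6}, s ≤ k}:
k:     0  1  2  3  4  5  6  7
g(k):  0  0  1  1  0  0  1  1
So g(7) = 1.
For row C, compute g(0), g(1), … with moves {1, 2, 6}:
g(0) = mex{} = 0
g(1) = mex{0} = 1
g(2) = mex{0,1} = 2
g(3) = mex{1,2} = 0
g(4) = mex{0,2} = 1
g(5) = mex{0,1} = 2
g(6) = mex{0,1,2} = 3
g(7) = mex{1,2,3} = 0
g(8) = mex{0,2,3} = 1
So g(8) = 1.
The value of a disjunctive sum is the nim-sum of the parts.
Combined value = 1 ⊕ 1 ⊕ 1 = 1.

1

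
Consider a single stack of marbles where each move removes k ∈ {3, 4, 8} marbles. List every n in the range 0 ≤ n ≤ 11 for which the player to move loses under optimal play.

Build the Grundy sequence with g(k) = mex{g(k−s) : s ∈ {3, 4, 8}, s ≤ k}:
k:     0  1  2  3  4  5  6  7  8  9 10 11
g(k):  0  0  0  1  1  1  2  0  2  3  1  3
The P-positions (g = 0) in 0..11 are 0, 1, 2, 7.

0, 1, 2, 7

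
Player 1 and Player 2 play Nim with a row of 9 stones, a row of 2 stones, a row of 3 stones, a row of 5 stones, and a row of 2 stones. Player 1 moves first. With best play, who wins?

Nim-sum: 9 ⊕ 2 ⊕ 3 ⊕ 5 ⊕ 2 = 15.
The nim-sum is 15 ≠ 0, so this is an N-position: the player to move can win; Player 1 has a winning move.

Player 1 wins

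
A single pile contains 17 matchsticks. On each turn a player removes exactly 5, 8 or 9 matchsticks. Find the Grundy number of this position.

0

Compute g(0), g(1), … for moves {5, 8, 9}:
k:     0  1  2  3  4  5  6  7  8  9 10 11 12 13 14 15 16 17
g(k):  0  0  0  0  0  1  1  1  1  1  2  2  2  2  0  0  0  0
So g(17) = 0.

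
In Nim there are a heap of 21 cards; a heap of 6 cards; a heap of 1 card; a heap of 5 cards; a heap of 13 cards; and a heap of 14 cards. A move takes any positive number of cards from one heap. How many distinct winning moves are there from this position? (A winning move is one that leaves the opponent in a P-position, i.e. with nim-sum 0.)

1

Bitwise XOR of the heap sizes:
  10101  (21)
  00110  (6)
  00001  (1)
  00101  (5)
  01101  (13)
  01110  (14)
  -----
  10100  (20)
The overall nim-sum is X = 20. A heap of size p has a winning move iff p XOR X < p (reduce it to p XOR X).
  21: 21 XOR 20 = 1 < 21 — winning move (to 1).
  6: 6 XOR 20 = 18 ≥ 6 — no move.
  1: 1 XOR 20 = 21 ≥ 1 — no move.
  5: 5 XOR 20 = 17 ≥ 5 — no move.
  13: 13 XOR 20 = 25 ≥ 13 — no move.
  14: 14 XOR 20 = 26 ≥ 14 — no move.
That gives 1 winning move.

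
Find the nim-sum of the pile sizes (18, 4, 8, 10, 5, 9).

24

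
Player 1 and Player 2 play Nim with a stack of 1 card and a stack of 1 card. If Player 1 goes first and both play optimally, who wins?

Nim-sum: 1 ⊕ 1 = 0.
The nim-sum is 0, so this is a P-position: the player to move is in a losing position under optimal play; Player 1 is about to move from it and so loses — Player 2 wins.

Player 2 wins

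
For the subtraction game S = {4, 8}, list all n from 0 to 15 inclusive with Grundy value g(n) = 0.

0, 1, 2, 3, 12, 13, 14, 15

Grundy values for subtraction set {4, 8}:
k:     0  1  2  3  4  5  6  7  8  9 10 11 12 13 14 15
g(k):  0  0  0  0  1  1  1  1  2  2  2  2  0  0  0  0
The P-positions (g = 0) in 0..15 are 0, 1, 2, 3, 12, 13, 14, 15.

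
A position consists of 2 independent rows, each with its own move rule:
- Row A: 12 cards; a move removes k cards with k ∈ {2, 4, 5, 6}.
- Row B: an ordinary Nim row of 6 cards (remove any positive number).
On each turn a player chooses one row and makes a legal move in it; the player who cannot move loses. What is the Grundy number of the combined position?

For row A, compute g(0), g(1), … with moves {2, 4, 5, 6}:
g(0) = mex{} = 0
g(1) = mex{} = 0
g(2) = mex{0} = 1
g(3) = mex{0} = 1
g(4) = mex{0,1} = 2
g(5) = mex{0,1} = 2
g(6) = mex{0,1,2} = 3
g(7) = mex{0,1,2} = 3
g(8) = mex{1,2,3} = 0
g(9) = mex{1,2,3} = 0
g(10) = mex{0,2,3} = 1
g(11) = mex{0,2,3} = 1
g(12) = mex{0,1,3} = 2
So g(12) = 2.
Row B is a plain Nim row of size 6, so its Grundy value is 6.
The value of a disjunctive sum is the nim-sum of the parts.
Combined value = 2 XOR 6 = 4.

4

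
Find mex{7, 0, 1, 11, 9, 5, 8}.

2

The values 0, 1 are all present; 2 is the first non-negative integer missing from the set.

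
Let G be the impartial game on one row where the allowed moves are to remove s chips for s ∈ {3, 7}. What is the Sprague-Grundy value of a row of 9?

1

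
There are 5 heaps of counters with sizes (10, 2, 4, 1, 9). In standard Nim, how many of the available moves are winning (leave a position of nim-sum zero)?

1

Bitwise XOR of the heap sizes:
  1010  (10)
  0010  (2)
  0100  (4)
  0001  (1)
  1001  (9)
  ----
  0100  (4)
The overall nim-sum is X = 4. A heap of size p has a winning move iff p XOR X < p (reduce it to p XOR X).
  10: 10 XOR 4 = 14 ≥ 10 — no move.
  2: 2 XOR 4 = 6 ≥ 2 — no move.
  4: 4 XOR 4 = 0 < 4 — winning move (to 0).
  1: 1 XOR 4 = 5 ≥ 1 — no move.
  9: 9 XOR 4 = 13 ≥ 9 — no move.
That gives 1 winning move.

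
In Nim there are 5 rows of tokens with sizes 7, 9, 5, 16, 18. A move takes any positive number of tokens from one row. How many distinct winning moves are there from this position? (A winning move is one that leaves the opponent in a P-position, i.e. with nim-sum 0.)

Write each in binary and XOR column by column:
  00111  (7)
  01001  (9)
  00101  (5)
  10000  (16)
  10010  (18)
  -----
  01001  (9)
The overall nim-sum is X = 9. A row of size p has a winning move iff p XOR X < p (reduce it to p XOR X).
  7: 7 XOR 9 = 14 ≥ 7 — no move.
  9: 9 XOR 9 = 0 < 9 — winning move (to 0).
  5: 5 XOR 9 = 12 ≥ 5 — no move.
  16: 16 XOR 9 = 25 ≥ 16 — no move.
  18: 18 XOR 9 = 27 ≥ 18 — no move.
That gives 1 winning move.

1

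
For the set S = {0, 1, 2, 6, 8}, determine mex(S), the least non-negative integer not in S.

The values 0, 1, 2 are all present; 3 is the first non-negative integer missing from the set.

3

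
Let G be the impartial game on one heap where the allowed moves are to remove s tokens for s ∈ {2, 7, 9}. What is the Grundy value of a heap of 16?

0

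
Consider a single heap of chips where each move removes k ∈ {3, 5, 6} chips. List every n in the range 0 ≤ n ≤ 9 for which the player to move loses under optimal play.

0, 1, 2, 9

Compute g(0), g(1), … for moves {3, 5, 6}:
g(0) = mex{} = 0
g(1) = mex{} = 0
g(2) = mex{} = 0
g(3) = mex{0} = 1
g(4) = mex{0} = 1
g(5) = mex{0} = 1
g(6) = mex{0,1} = 2
g(7) = mex{0,1} = 2
g(8) = mex{0,1} = 2
g(9) = mex{1,2} = 0
The P-positions (g = 0) in 0..9 are 0, 1, 2, 9.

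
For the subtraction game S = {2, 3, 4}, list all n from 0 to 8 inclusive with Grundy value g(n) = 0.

0, 1, 6, 7

Compute g(0), g(1), … for moves {2, 3, 4}:
g(0) = mex{} = 0
g(1) = mex{} = 0
g(2) = mex{0} = 1
g(3) = mex{0} = 1
g(4) = mex{0,1} = 2
g(5) = mex{0,1} = 2
g(6) = mex{1,2} = 0
g(7) = mex{1,2} = 0
g(8) = mex{0,2} = 1
The P-positions (g = 0) in 0..8 are 0, 1, 6, 7.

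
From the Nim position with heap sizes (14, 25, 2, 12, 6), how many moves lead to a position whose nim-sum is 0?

1

Nim-sum: 14 ^ 25 ^ 2 ^ 12 ^ 6 = 31.
The overall nim-sum is X = 31. A heap of size p has a winning move iff p XOR X < p (reduce it to p XOR X).
  14: 14 XOR 31 = 17 ≥ 14 — no move.
  25: 25 XOR 31 = 6 < 25 — winning move (to 6).
  2: 2 XOR 31 = 29 ≥ 2 — no move.
  12: 12 XOR 31 = 19 ≥ 12 — no move.
  6: 6 XOR 31 = 25 ≥ 6 — no move.
That gives 1 winning move.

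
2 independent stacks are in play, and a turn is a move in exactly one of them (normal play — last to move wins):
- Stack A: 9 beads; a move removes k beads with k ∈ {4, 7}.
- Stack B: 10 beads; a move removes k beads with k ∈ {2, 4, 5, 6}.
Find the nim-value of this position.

3

For stack A, compute g(0), g(1), … with moves {4, 7}:
g(0) = mex{} = 0
g(1) = mex{} = 0
g(2) = mex{} = 0
g(3) = mex{} = 0
g(4) = mex{0} = 1
g(5) = mex{0} = 1
g(6) = mex{0} = 1
g(7) = mex{0} = 1
g(8) = mex{0,1} = 2
g(9) = mex{0,1} = 2
So g(9) = 2.
For stack B, compute g(0), g(1), … with moves {2, 4, 5, 6}:
k:     0  1  2  3  4  5  6  7  8  9 10
g(k):  0  0  1  1  2  2  3  3  0  0  1
So g(10) = 1.
The value of a disjunctive sum is the nim-sum of the parts.
Combined value = 2 ⊕ 1 = 3.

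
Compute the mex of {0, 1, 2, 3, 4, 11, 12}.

5

The values 0, 1, 2, 3, 4 are all present; 5 is the first non-negative integer missing from the set.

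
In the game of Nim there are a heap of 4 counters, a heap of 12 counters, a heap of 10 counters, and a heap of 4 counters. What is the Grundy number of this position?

Bitwise XOR of the heap sizes:
  0100  (4)
  1100  (12)
  1010  (10)
  0100  (4)
  ----
  0110  (6)

6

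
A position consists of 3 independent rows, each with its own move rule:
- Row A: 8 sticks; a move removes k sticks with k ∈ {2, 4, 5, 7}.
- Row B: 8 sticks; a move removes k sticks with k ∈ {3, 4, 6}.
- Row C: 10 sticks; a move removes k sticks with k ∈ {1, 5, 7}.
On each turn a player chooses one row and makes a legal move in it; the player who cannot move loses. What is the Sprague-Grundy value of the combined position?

6

Grundy values for row A (subtraction set {2, 4, 5, 7}):
g(0) = mex{} = 0
g(1) = mex{} = 0
g(2) = mex{0} = 1
g(3) = mex{0} = 1
g(4) = mex{0,1} = 2
g(5) = mex{0,1} = 2
g(6) = mex{0,1,2} = 3
g(7) = mex{0,1,2} = 3
g(8) = mex{0,1,2,3} = 4
So g(8) = 4.
Grundy values for row B (subtraction set {3, 4, 6}):
k:     0  1  2  3  4  5  6  7  8
g(k):  0  0  0  1  1  1  2  2  2
So g(8) = 2.
Build the Grundy sequence for row C with g(k) = mex{g(k−s) : s ∈ {1, 5, 7}, s ≤ k}:
k:     0  1  2  3  4  5  6  7  8  9 10
g(k):  0  1  0  1  0  1  0  1  0  1  0
So g(10) = 0.
By the Sprague-Grundy theorem, the Grundy value of a sum of independent games is the XOR of the component values.
Combined value = 4 XOR 2 XOR 0 = 6.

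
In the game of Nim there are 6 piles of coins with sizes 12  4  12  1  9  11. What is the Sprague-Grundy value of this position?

7

Nim-sum: 12 XOR 4 XOR 12 XOR 1 XOR 9 XOR 11 = 7.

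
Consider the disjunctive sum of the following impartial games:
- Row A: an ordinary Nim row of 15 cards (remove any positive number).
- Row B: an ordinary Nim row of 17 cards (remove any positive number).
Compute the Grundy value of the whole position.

Row A is a plain Nim row of size 15, so its Grundy value is 15.
Row B is a plain Nim row of size 17, so its Grundy value is 17.
By the Sprague-Grundy theorem, the Grundy value of a sum of independent games is the XOR of the component values.
Combined value = 15 ⊕ 17 = 30.

30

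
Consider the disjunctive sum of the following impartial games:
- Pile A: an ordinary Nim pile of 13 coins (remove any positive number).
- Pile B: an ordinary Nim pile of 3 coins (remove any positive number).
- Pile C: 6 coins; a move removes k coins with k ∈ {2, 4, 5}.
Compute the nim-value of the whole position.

13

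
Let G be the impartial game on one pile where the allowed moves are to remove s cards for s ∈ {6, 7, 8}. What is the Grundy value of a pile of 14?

0

Compute g(0), g(1), … for moves {6, 7, 8}:
g(0) = mex{} = 0
g(1) = mex{} = 0
g(2) = mex{} = 0
g(3) = mex{} = 0
g(4) = mex{} = 0
g(5) = mex{} = 0
g(6) = mex{0} = 1
g(7) = mex{0} = 1
g(8) = mex{0} = 1
g(9) = mex{0} = 1
g(10) = mex{0} = 1
g(11) = mex{0} = 1
g(12) = mex{0,1} = 2
g(13) = mex{0,1} = 2
g(14) = mex{1} = 0
So g(14) = 0.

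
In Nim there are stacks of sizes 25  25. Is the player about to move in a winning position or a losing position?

Compute the nim-sum pairwise:
25 ⊕ 25 = 0
The nim-sum is 0, so this is a P-position: the player to move is in a losing position under optimal play.

Losing position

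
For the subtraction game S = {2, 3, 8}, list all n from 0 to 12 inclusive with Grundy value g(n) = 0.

Grundy values for subtraction set {2, 3, 8}:
g(0) = mex{} = 0
g(1) = mex{} = 0
g(2) = mex{0} = 1
g(3) = mex{0} = 1
g(4) = mex{0,1} = 2
g(5) = mex{1} = 0
g(6) = mex{1,2} = 0
g(7) = mex{0,2} = 1
g(8) = mex{0} = 1
g(9) = mex{0,1} = 2
g(10) = mex{1} = 0
g(11) = mex{1,2} = 0
g(12) = mex{0,2} = 1
The P-positions (g = 0) in 0..12 are 0, 1, 5, 6, 10, 11.

0, 1, 5, 6, 10, 11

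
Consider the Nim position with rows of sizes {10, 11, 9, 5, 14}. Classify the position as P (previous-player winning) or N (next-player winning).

N-position

Nim-sum: 10 ^ 11 ^ 9 ^ 5 ^ 14 = 3.
The nim-sum is 3 ≠ 0, so this is an N-position: the player to move can win.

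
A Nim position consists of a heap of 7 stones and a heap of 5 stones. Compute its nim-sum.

2

Bitwise XOR of the heap sizes:
  111  (7)
  101  (5)
  ---
  010  (2)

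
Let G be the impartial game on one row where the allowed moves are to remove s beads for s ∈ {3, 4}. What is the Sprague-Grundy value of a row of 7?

Grundy values for subtraction set {3, 4}:
k:     0  1  2  3  4  5  6  7
g(k):  0  0  0  1  1  1  2  0
So g(7) = 0.

0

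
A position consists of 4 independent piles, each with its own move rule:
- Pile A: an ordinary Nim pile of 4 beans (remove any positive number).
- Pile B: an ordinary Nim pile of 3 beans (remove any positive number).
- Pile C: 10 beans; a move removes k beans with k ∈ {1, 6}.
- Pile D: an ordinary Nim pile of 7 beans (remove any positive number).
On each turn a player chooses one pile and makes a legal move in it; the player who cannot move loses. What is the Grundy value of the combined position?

Pile A is a plain Nim pile of size 4, so its Grundy value is 4.
Pile B is a plain Nim pile of size 3, so its Grundy value is 3.
Build the Grundy sequence for pile C with g(k) = mex{g(k−s) : s ∈ {1, 6}, s ≤ k}:
g(0) = mex{} = 0
g(1) = mex{0} = 1
g(2) = mex{1} = 0
g(3) = mex{0} = 1
g(4) = mex{1} = 0
g(5) = mex{0} = 1
g(6) = mex{0,1} = 2
g(7) = mex{1,2} = 0
g(8) = mex{0} = 1
g(9) = mex{1} = 0
g(10) = mex{0} = 1
So g(10) = 1.
Pile D is a plain Nim pile of size 7, so its Grundy value is 7.
The value of a disjunctive sum is the nim-sum of the parts.
Combined value = 4 ⊕ 3 ⊕ 1 ⊕ 7 = 1.

1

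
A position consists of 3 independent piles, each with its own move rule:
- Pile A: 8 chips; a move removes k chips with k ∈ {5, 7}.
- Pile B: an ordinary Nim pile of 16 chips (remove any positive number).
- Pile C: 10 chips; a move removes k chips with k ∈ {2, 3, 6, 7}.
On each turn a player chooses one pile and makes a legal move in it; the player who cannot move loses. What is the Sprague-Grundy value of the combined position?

Grundy values for pile A (subtraction set {5, 7}):
g(0) = mex{} = 0
g(1) = mex{} = 0
g(2) = mex{} = 0
g(3) = mex{} = 0
g(4) = mex{} = 0
g(5) = mex{0} = 1
g(6) = mex{0} = 1
g(7) = mex{0} = 1
g(8) = mex{0} = 1
So g(8) = 1.
Pile B is a plain Nim pile of size 16, so its Grundy value is 16.
Grundy values for pile C (subtraction set {2, 3, 6, 7}):
k:     0  1  2  3  4  5  6  7  8  9 10
g(k):  0  0  1  1  2  0  3  1  2  0  0
So g(10) = 0.
The value of a disjunctive sum is the nim-sum of the parts.
Combined value = 1 ⊕ 16 ⊕ 0 = 17.

17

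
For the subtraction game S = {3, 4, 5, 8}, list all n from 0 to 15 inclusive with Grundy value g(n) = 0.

Build the Grundy sequence with g(k) = mex{g(k−s) : s ∈ {3, 4, 5, 8}, s ≤ k}:
k:     0  1  2  3  4  5  6  7  8  9 10 11 12 13 14 15
g(k):  0  0  0  1  1  1  2  2  2  3  3  0  0  0  1  1
The P-positions (g = 0) in 0..15 are 0, 1, 2, 11, 12, 13.

0, 1, 2, 11, 12, 13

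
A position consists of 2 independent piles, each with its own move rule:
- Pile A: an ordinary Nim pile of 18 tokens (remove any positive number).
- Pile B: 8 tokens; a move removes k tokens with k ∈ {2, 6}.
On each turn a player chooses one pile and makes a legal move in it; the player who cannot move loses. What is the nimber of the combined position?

18

Pile A is a plain Nim pile of size 18, so its Grundy value is 18.
For pile B, compute g(0), g(1), … with moves {2, 6}:
k:     0  1  2  3  4  5  6  7  8
g(k):  0  0  1  1  0  0  1  1  0
So g(8) = 0.
The value of a disjunctive sum is the nim-sum of the parts.
Combined value = 18 XOR 0 = 18.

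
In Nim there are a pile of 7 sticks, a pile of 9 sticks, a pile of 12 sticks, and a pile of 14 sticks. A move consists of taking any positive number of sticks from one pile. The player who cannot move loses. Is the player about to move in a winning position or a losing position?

Winning position

Nim-sum: 7 XOR 9 XOR 12 XOR 14 = 12.
The nim-sum is 12 ≠ 0, so this is an N-position: the player to move can win.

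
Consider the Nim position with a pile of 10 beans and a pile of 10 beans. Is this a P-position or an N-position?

P-position

Bitwise XOR of the heap sizes:
  1010  (10)
  1010  (10)
  ----
  0000  (0)
The nim-sum is 0, so this is a P-position: the player to move is in a losing position under optimal play.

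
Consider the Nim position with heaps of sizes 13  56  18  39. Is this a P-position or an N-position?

Bitwise XOR of the heap sizes:
  001101  (13)
  111000  (56)
  010010  (18)
  100111  (39)
  ------
  000000  (0)
The nim-sum is 0, so this is a P-position: the player to move is in a losing position under optimal play.

P-position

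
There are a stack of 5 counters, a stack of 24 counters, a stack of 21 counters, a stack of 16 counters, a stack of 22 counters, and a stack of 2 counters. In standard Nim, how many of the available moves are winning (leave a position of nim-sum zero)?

Compute the nim-sum pairwise:
5 XOR 24 = 29
29 XOR 21 = 8
8 XOR 16 = 24
24 XOR 22 = 14
14 XOR 2 = 12
The overall nim-sum is X = 12. A stack of size p has a winning move iff p XOR X < p (reduce it to p XOR X).
  5: 5 XOR 12 = 9 ≥ 5 — no move.
  24: 24 XOR 12 = 20 < 24 — winning move (to 20).
  21: 21 XOR 12 = 25 ≥ 21 — no move.
  16: 16 XOR 12 = 28 ≥ 16 — no move.
  22: 22 XOR 12 = 26 ≥ 22 — no move.
  2: 2 XOR 12 = 14 ≥ 2 — no move.
That gives 1 winning move.

1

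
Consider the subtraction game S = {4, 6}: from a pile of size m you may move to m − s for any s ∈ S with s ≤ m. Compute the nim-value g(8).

2

Compute g(0), g(1), … for moves {4, 6}:
g(0) = mex{} = 0
g(1) = mex{} = 0
g(2) = mex{} = 0
g(3) = mex{} = 0
g(4) = mex{0} = 1
g(5) = mex{0} = 1
g(6) = mex{0} = 1
g(7) = mex{0} = 1
g(8) = mex{0,1} = 2
So g(8) = 2.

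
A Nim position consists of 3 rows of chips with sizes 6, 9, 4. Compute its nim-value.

Compute the nim-sum pairwise:
6 ⊕ 9 = 15
15 ⊕ 4 = 11

11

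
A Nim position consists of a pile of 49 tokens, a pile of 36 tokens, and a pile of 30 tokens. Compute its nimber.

11

In binary:
  110001  (49)
  100100  (36)
  011110  (30)
  ------
  001011  (11)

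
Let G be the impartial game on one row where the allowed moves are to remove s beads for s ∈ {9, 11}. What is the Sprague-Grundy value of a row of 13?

1

Build the Grundy sequence with g(k) = mex{g(k−s) : s ∈ {9, 11}, s ≤ k}:
g(0) = mex{} = 0
g(1) = mex{} = 0
g(2) = mex{} = 0
g(3) = mex{} = 0
g(4) = mex{} = 0
g(5) = mex{} = 0
g(6) = mex{} = 0
g(7) = mex{} = 0
g(8) = mex{} = 0
g(9) = mex{0} = 1
g(10) = mex{0} = 1
g(11) = mex{0} = 1
g(12) = mex{0} = 1
g(13) = mex{0} = 1
So g(13) = 1.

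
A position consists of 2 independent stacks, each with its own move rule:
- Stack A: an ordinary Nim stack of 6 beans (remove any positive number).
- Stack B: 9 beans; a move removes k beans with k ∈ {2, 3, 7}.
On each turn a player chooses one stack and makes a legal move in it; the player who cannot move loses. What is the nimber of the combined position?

Stack A is a plain Nim stack of size 6, so its Grundy value is 6.
For stack B, compute g(0), g(1), … with moves {2, 3, 7}:
k:     0  1  2  3  4  5  6  7  8  9
g(k):  0  0  1  1  2  0  0  1  1  2
So g(9) = 2.
By the Sprague-Grundy theorem, the Grundy value of a sum of independent games is the XOR of the component values.
Combined value = 6 ⊕ 2 = 4.

4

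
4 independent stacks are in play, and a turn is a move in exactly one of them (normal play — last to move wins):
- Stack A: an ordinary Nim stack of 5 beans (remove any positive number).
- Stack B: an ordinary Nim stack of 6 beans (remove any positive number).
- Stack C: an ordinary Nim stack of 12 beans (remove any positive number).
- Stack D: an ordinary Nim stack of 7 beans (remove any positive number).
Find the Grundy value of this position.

8

Stack A is a plain Nim stack of size 5, so its Grundy value is 5.
Stack B is a plain Nim stack of size 6, so its Grundy value is 6.
Stack C is a plain Nim stack of size 12, so its Grundy value is 12.
Stack D is a plain Nim stack of size 7, so its Grundy value is 7.
By the Sprague-Grundy theorem, the Grundy value of a sum of independent games is the XOR of the component values.
Combined value = 5 XOR 6 XOR 12 XOR 7 = 8.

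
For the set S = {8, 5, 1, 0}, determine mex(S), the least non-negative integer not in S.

2

The values 0, 1 are all present; 2 is the first non-negative integer missing from the set.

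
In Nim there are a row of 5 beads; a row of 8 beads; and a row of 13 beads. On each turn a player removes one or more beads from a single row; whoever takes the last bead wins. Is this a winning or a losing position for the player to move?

Nim-sum: 5 XOR 8 XOR 13 = 0.
The nim-sum is 0, so this is a P-position: the player to move is in a losing position under optimal play.

Losing position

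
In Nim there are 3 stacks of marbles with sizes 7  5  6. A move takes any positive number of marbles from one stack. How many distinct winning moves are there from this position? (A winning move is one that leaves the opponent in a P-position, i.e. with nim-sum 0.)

Write each in binary and XOR column by column:
  111  (7)
  101  (5)
  110  (6)
  ---
  100  (4)
The overall nim-sum is X = 4. A stack of size p has a winning move iff p XOR X < p (reduce it to p XOR X).
  7: 7 XOR 4 = 3 < 7 — winning move (to 3).
  5: 5 XOR 4 = 1 < 5 — winning move (to 1).
  6: 6 XOR 4 = 2 < 6 — winning move (to 2).
That gives 3 winning moves.

3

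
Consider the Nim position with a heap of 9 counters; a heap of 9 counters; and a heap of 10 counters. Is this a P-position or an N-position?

N-position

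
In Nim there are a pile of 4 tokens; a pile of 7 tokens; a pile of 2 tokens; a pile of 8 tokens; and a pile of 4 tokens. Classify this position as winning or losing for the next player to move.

Compute the nim-sum pairwise:
4 XOR 7 = 3
3 XOR 2 = 1
1 XOR 8 = 9
9 XOR 4 = 13
The nim-sum is 13 ≠ 0, so this is an N-position: the player to move can win.

Winning position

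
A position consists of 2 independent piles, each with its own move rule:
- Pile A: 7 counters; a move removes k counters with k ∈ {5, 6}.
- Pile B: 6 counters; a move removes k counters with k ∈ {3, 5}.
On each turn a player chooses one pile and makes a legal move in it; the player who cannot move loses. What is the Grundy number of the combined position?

3

For pile A, compute g(0), g(1), … with moves {5, 6}:
g(0) = mex{} = 0
g(1) = mex{} = 0
g(2) = mex{} = 0
g(3) = mex{} = 0
g(4) = mex{} = 0
g(5) = mex{0} = 1
g(6) = mex{0} = 1
g(7) = mex{0} = 1
So g(7) = 1.
Build the Grundy sequence for pile B with g(k) = mex{g(k−s) : s ∈ {3, 5}, s ≤ k}:
g(0) = mex{} = 0
g(1) = mex{} = 0
g(2) = mex{} = 0
g(3) = mex{0} = 1
g(4) = mex{0} = 1
g(5) = mex{0} = 1
g(6) = mex{0,1} = 2
So g(6) = 2.
The value of a disjunctive sum is the nim-sum of the parts.
Combined value = 1 ⊕ 2 = 3.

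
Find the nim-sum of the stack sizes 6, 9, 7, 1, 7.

Compute the nim-sum pairwise:
6 XOR 9 = 15
15 XOR 7 = 8
8 XOR 1 = 9
9 XOR 7 = 14

14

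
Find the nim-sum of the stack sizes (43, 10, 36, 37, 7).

In binary:
  101011  (43)
  001010  (10)
  100100  (36)
  100101  (37)
  000111  (7)
  ------
  100111  (39)

39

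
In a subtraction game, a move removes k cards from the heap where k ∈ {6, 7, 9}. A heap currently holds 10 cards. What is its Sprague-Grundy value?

Build the Grundy sequence with g(k) = mex{g(k−s) : s ∈ {6, 7, 9}, s ≤ k}:
k:     0  1  2  3  4  5  6  7  8  9 10
g(k):  0  0  0  0  0  0  1  1  1  1  1
So g(10) = 1.

1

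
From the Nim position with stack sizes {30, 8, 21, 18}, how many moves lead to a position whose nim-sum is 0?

Compute the nim-sum pairwise:
30 XOR 8 = 22
22 XOR 21 = 3
3 XOR 18 = 17
The overall nim-sum is X = 17. A stack of size p has a winning move iff p XOR X < p (reduce it to p XOR X).
  30: 30 XOR 17 = 15 < 30 — winning move (to 15).
  8: 8 XOR 17 = 25 ≥ 8 — no move.
  21: 21 XOR 17 = 4 < 21 — winning move (to 4).
  18: 18 XOR 17 = 3 < 18 — winning move (to 3).
That gives 3 winning moves.

3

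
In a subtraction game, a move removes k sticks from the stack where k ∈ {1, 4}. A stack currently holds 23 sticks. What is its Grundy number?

Grundy values for subtraction set {1, 4}:
k:     0  1  2  3  4  5  6  7  8  9 10 11 12 13 14 15 16 17 18 19 20 21 22 23
g(k):  0  1  0  1  2  0  1  0  1  2  0  1  0  1  2  0  1  0  1  2  0  1  0  1
So g(23) = 1.

1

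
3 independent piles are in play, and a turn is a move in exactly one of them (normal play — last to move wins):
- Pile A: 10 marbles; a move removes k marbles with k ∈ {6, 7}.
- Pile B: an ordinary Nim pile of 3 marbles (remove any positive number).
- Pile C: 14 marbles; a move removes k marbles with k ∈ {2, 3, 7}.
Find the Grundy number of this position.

Build the Grundy sequence for pile A with g(k) = mex{g(k−s) : s ∈ {6, 7}, s ≤ k}:
k:     0  1  2  3  4  5  6  7  8  9 10
g(k):  0  0  0  0  0  0  1  1  1  1  1
So g(10) = 1.
Pile B is a plain Nim pile of size 3, so its Grundy value is 3.
Build the Grundy sequence for pile C with g(k) = mex{g(k−s) : s ∈ {2, 3, 7}, s ≤ k}:
g(0) = mex{} = 0
g(1) = mex{} = 0
g(2) = mex{0} = 1
g(3) = mex{0} = 1
g(4) = mex{0,1} = 2
g(5) = mex{1} = 0
g(6) = mex{1,2} = 0
g(7) = mex{0,2} = 1
g(8) = mex{0} = 1
g(9) = mex{0,1} = 2
g(10) = mex{1} = 0
g(11) = mex{1,2} = 0
g(12) = mex{0,2} = 1
g(13) = mex{0} = 1
g(14) = mex{0,1} = 2
So g(14) = 2.
The value of a disjunctive sum is the nim-sum of the parts.
Combined value = 1 XOR 3 XOR 2 = 0.

0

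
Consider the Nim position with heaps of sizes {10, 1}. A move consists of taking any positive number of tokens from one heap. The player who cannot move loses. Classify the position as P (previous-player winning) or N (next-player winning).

Nim-sum: 10 ⊕ 1 = 11.
The nim-sum is 11 ≠ 0, so this is an N-position: the player to move can win.

N-position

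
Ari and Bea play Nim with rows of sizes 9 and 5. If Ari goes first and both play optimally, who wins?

Ari wins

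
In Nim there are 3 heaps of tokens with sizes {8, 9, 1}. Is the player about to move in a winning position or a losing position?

Losing position

Nim-sum: 8 ⊕ 9 ⊕ 1 = 0.
The nim-sum is 0, so this is a P-position: the player to move is in a losing position under optimal play.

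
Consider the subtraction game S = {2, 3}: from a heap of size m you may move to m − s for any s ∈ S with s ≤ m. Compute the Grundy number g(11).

0

Compute g(0), g(1), … for moves {2, 3}:
k:     0  1  2  3  4  5  6  7  8  9 10 11
g(k):  0  0  1  1  2  0  0  1  1  2  0  0
So g(11) = 0.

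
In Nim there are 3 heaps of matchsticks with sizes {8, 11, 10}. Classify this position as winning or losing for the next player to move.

Nim-sum: 8 XOR 11 XOR 10 = 9.
The nim-sum is 9 ≠ 0, so this is an N-position: the player to move can win.

Winning position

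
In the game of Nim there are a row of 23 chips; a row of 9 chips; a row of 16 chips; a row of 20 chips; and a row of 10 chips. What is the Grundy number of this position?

Nim-sum: 23 XOR 9 XOR 16 XOR 20 XOR 10 = 16.

16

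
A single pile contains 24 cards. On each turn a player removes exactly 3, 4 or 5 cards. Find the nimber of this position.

Grundy values for subtraction set {3, 4, 5}:
k:     0  1  2  3  4  5  6  7  8  9 10 11 12 13 14 15 16 17 18 19 20 21 22 23 24
g(k):  0  0  0  1  1  1  2  2  0  0  0  1  1  1  2  2  0  0  0  1  1  1  2  2  0
So g(24) = 0.

0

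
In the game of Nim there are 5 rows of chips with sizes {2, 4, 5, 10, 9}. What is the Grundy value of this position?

0

Nim-sum: 2 ^ 4 ^ 5 ^ 10 ^ 9 = 0.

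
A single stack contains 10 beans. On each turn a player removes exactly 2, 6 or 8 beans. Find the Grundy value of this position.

3

Grundy values for subtraction set {2, 6, 8}:
k:     0  1  2  3  4  5  6  7  8  9 10
g(k):  0  0  1  1  0  0  1  1  2  2  3
So g(10) = 3.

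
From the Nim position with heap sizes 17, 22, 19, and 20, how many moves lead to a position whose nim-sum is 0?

0

Bitwise XOR of the heap sizes:
  10001  (17)
  10110  (22)
  10011  (19)
  10100  (20)
  -----
  00000  (0)
The nim-sum is already 0, so every move leaves a nonzero nim-sum — there are no winning moves.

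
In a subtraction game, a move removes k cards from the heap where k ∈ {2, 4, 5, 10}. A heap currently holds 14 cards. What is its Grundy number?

Grundy values for subtraction set {2, 4, 5, 10}:
k:     0  1  2  3  4  5  6  7  8  9 10 11 12 13 14
g(k):  0  0  1  1  2  2  3  0  0  1  1  2  2  3  0
So g(14) = 0.

0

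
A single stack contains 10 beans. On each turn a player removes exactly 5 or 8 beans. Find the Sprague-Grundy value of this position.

Compute g(0), g(1), … for moves {5, 8}:
g(0) = mex{} = 0
g(1) = mex{} = 0
g(2) = mex{} = 0
g(3) = mex{} = 0
g(4) = mex{} = 0
g(5) = mex{0} = 1
g(6) = mex{0} = 1
g(7) = mex{0} = 1
g(8) = mex{0} = 1
g(9) = mex{0} = 1
g(10) = mex{0,1} = 2
So g(10) = 2.

2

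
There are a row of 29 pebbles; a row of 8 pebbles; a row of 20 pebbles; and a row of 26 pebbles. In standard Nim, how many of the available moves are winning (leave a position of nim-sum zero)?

Nim-sum: 29 XOR 8 XOR 20 XOR 26 = 27.
The overall nim-sum is X = 27. A row of size p has a winning move iff p XOR X < p (reduce it to p XOR X).
  29: 29 XOR 27 = 6 < 29 — winning move (to 6).
  8: 8 XOR 27 = 19 ≥ 8 — no move.
  20: 20 XOR 27 = 15 < 20 — winning move (to 15).
  26: 26 XOR 27 = 1 < 26 — winning move (to 1).
That gives 3 winning moves.

3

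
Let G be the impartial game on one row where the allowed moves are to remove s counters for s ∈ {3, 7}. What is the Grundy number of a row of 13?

1

Compute g(0), g(1), … for moves {3, 7}:
k:     0  1  2  3  4  5  6  7  8  9 10 11 12 13
g(k):  0  0  0  1  1  1  0  2  2  1  0  0  0  1
So g(13) = 1.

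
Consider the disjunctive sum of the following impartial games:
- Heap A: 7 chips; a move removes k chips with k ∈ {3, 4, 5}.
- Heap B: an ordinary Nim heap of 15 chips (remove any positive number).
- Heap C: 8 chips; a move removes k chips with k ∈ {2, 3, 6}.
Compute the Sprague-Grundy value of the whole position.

15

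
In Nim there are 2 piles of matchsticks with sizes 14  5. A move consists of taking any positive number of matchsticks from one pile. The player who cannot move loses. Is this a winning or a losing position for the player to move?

Winning position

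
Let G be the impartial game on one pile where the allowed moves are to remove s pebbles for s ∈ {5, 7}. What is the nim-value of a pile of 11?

Compute g(0), g(1), … for moves {5, 7}:
k:     0  1  2  3  4  5  6  7  8  9 10 11
g(k):  0  0  0  0  0  1  1  1  1  1  2  2
So g(11) = 2.

2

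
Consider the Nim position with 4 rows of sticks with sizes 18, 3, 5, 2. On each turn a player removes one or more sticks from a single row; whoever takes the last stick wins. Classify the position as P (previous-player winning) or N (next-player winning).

N-position

Compute the nim-sum pairwise:
18 ^ 3 = 17
17 ^ 5 = 20
20 ^ 2 = 22
The nim-sum is 22 ≠ 0, so this is an N-position: the player to move can win.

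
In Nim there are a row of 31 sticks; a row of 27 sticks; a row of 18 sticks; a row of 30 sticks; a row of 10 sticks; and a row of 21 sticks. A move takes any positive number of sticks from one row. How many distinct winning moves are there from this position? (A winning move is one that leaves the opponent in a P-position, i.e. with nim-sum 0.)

5

Compute the nim-sum pairwise:
31 ^ 27 = 4
4 ^ 18 = 22
22 ^ 30 = 8
8 ^ 10 = 2
2 ^ 21 = 23
The overall nim-sum is X = 23. A row of size p has a winning move iff p XOR X < p (reduce it to p XOR X).
  31: 31 XOR 23 = 8 < 31 — winning move (to 8).
  27: 27 XOR 23 = 12 < 27 — winning move (to 12).
  18: 18 XOR 23 = 5 < 18 — winning move (to 5).
  30: 30 XOR 23 = 9 < 30 — winning move (to 9).
  10: 10 XOR 23 = 29 ≥ 10 — no move.
  21: 21 XOR 23 = 2 < 21 — winning move (to 2).
That gives 5 winning moves.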